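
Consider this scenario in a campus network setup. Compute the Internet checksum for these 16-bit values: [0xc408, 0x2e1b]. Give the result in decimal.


Given words: [0xc408, 0x2e1b]
Step 1: Sum all words
Raw sum = 50184 + 11803 = 61987
One's complement = ~61987 & 0xFFFF = 3548

3548


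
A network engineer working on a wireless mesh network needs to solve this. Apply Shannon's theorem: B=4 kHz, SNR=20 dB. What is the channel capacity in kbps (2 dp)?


Given: B = 4 kHz, SNR = 20 dB
SNR linear = 10^(20/10) = 100
1 + SNR = 101
log2(101) = 6.6582114828
C = 4 * 1000 * 6.6582114828 = 26632.8459 bps
C = 26.632846 kbps -> 26.63 kbps (2 dp)

26.63


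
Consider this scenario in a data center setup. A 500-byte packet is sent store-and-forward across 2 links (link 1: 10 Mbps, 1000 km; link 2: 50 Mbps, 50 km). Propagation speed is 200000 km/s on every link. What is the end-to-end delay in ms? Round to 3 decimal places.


Packet = 500 bytes = 4000 bits. Store-and-forward: sum (t_trans + t_prop) per link.
Link 1: t_trans = 4000/(10*10^6) s = 0.4000 ms; t_prop = 1000/200000 s = 5.0000 ms; subtotal = 5.4000 ms
Link 2: t_trans = 4000/(50*10^6) s = 0.0800 ms; t_prop = 50/200000 s = 0.2500 ms; subtotal = 0.3300 ms
End-to-end = 5.4000 + 0.3300 = 5.7300 ms -> 5.730 ms (3 dp)

5.730


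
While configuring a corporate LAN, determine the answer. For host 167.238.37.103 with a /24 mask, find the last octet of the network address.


Given: IP = 167.238.37.103, prefix = /24
Subnet mask = 255.255.255.0
Last octet of IP: 103
Last octet of mask: 0
Network last octet = 103 AND 0 = 0

0


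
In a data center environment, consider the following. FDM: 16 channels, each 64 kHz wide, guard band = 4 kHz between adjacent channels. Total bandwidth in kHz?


Given: 16 channels, 64 kHz each, guard = 4 kHz
Channel bandwidth = 16 * 64 = 1024 kHz
Guard bands = 15 gaps * 4 kHz = 60 kHz
Total = 1024 + 60 = 1084 kHz

1084


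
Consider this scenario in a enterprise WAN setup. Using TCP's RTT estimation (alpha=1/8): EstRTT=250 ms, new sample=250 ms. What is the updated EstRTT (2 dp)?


Given: EstRTT = 250 ms, SampleRTT = 250 ms, alpha = 1/8
New EstRTT = (1 - alpha) * EstRTT + alpha * SampleRTT
(7/8) * 250 = 218.75
(1/8) * 250 = 31.25
New EstRTT = 218.75 + 31.25 = 250 ms -> 250.00 ms (2 dp)

250.00


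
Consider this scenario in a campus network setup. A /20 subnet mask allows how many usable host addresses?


Given: subnet mask /20
Host bits = 32 - 20 = 12
Total addresses = 2^12 = 4096
Usable hosts = 4096 - 2 (network + broadcast) = 4094

4094


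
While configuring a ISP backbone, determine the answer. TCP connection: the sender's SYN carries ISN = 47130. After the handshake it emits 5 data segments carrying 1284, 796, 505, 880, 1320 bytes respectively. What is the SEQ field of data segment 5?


The SYN occupies sequence number ISN = 47130, so the first data byte is ISN + 1 = 47131.
SEQ of data segment i = (ISN + 1) + sum of payload sizes of segments 1..i-1.
Segment 1: SEQ = 47131, payload = 1284 bytes
Segment 2: SEQ = 48415, payload = 796 bytes
Segment 3: SEQ = 49211, payload = 505 bytes
Segment 4: SEQ = 49716, payload = 880 bytes
Segment 5: SEQ = 50596, payload = 1320 bytes
SEQ of segment 5 = 47131 + 1284 + 796 + 505 + 880 = 50596

50596


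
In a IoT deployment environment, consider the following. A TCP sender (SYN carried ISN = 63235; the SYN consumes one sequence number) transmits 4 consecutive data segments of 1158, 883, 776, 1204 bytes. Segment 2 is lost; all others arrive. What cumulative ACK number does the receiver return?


SYN uses sequence number 63235; first data byte = ISN + 1 = 63236.
Segment 1: SEQ = 63236, len = 1158 B, covers [63236, 64393]
Segment 2: SEQ = 64394, len = 883 B, covers [64394, 65276] [LOST]
Segment 3: SEQ = 65277, len = 776 B, covers [65277, 66052]
Segment 4: SEQ = 66053, len = 1204 B, covers [66053, 67256]
In-order data received: bytes [63236, 64393] (segments 1..1).
Segment 2 missing -> gap begins at byte 64394; later segments buffered out of order.
Cumulative ACK = next expected in-order byte = 63236 + 1158 = 64394

64394


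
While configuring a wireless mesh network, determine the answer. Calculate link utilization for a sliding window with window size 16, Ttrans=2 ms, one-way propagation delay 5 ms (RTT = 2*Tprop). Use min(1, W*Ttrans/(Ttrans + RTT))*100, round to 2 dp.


Given: W = 16, Ttrans = 2 ms, RTT = 10 ms (= 2 * Tprop, Tprop = 5 ms)
Cycle time = Ttrans + RTT = 2 + 10 = 12 ms (first packet sent until its ACK returns)
W * Ttrans = 16 * 2 = 32 ms of sending per cycle
W * Ttrans / (Ttrans + RTT) = 32 / 12 = 2.666667
U = min(1, 2.666667) = 1.000000
U% = 100.00%

100.00


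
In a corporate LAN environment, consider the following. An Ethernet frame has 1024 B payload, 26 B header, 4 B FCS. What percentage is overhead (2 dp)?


Given: payload = 1024 B, header = 26 B, trailer = 4 B
Overhead bytes = header + trailer = 26 + 4 = 30
Total frame = payload + overhead = 1024 + 30 = 1054
Overhead % = 30 / 1054 * 100 = 2.8463% -> 2.85% (2 dp)

2.85


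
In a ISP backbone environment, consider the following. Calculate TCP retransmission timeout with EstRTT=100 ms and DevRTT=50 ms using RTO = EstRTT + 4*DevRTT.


Given: EstRTT = 100 ms, DevRTT = 50 ms
Timeout = EstRTT + 4 * DevRTT
4 * DevRTT = 4 * 50 = 200
Timeout = 100 + 200 = 300 ms

300


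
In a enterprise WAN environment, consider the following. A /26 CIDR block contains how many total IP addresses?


Given: CIDR prefix /26
Host bits = 32 - 26 = 6
Total addresses = 2^6 = 64

64


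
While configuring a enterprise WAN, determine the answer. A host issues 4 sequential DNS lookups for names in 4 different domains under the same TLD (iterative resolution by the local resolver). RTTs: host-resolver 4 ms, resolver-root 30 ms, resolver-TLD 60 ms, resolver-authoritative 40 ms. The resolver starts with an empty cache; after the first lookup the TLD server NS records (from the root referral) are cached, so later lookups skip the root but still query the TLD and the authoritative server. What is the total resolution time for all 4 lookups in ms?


Lookup 1 (cold cache): local + root + TLD + auth = 4 + 30 + 60 + 40 = 134 ms
Lookups 2..4 (TLD NS cached -> skip root; new domain -> still ask TLD and auth): local + TLD + auth = 4 + 60 + 40 = 104 ms each
Remaining 3 lookups: 3 * 104 = 312 ms
Total = 134 + 312 = 446 ms

446


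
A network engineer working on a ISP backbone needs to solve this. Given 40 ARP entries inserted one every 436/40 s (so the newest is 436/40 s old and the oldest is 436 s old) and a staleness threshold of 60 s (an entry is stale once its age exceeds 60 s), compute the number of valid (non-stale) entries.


Ages are k * 436/40 s for k = 1..40 (spacing = 10.9000 s).
Entry k is valid iff k * 436/40 <= 60 iff k <= 40 * 60 / 436 = 5.5046
n_valid = floor(5.5046) = 5
(n_stale = 40 - 5 = 35)

5


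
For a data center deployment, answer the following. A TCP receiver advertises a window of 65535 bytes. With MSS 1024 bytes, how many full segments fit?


Given: RWND = 65535 bytes, MSS = 1024 bytes
Full segments = floor(RWND / MSS)
Full segments = floor(65535 / 1024)
Full segments = floor(63.999) = 63

63


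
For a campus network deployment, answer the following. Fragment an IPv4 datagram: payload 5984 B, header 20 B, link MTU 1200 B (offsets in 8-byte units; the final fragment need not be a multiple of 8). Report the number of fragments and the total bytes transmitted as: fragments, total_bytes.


Max data per non-final fragment = floor((MTU - header)/8)*8 = floor((1200 - 20)/8)*8 = floor(1180/8)*8 = 1176 B
Final fragment needs no 8-byte alignment: it can carry up to MTU - header = 1180 B
Non-final fragments needed = ceil((payload - 1180) / 1176) = ceil(4804/1176) = ceil(4.0850) = 5
Number of fragments = 5 + 1 = 6
Fragment sizes (data): 5 * 1176 B + 104 B (last, 104 <= 1180 OK)
Total bytes sent = payload + n_frags * header = 5984 + 6*20 = 5984 + 120 = 6104 B

6, 6104


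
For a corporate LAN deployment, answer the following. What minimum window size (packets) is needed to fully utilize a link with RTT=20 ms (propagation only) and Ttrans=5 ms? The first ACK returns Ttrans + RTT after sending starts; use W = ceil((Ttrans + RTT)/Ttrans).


Given: Ttrans = 5 ms, RTT = 20 ms (= 2 * Tprop, Tprop = 10 ms)
Time until first ACK returns = Ttrans + RTT = 5 + 20 = 25 ms
Need W * Ttrans >= Ttrans + RTT  ->  W >= (Ttrans + RTT) / Ttrans
(Ttrans + RTT) / Ttrans = 25 / 5 = 5
W_min = ceil(5) = 5

5


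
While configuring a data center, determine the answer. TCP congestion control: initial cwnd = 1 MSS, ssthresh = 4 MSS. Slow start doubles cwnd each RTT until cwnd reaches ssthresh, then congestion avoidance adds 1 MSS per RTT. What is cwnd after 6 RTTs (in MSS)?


RTT 0: cwnd = 1 MSS (initial)
RTT 1: cwnd = 2 MSS (slow start, doubled)
RTT 2: cwnd = 4 MSS (slow start, doubled)
RTT 3: cwnd = 5 MSS (congestion avoidance, +1)
RTT 4: cwnd = 6 MSS (congestion avoidance, +1)
RTT 5: cwnd = 7 MSS (congestion avoidance, +1)
RTT 6: cwnd = 8 MSS (congestion avoidance, +1)

8


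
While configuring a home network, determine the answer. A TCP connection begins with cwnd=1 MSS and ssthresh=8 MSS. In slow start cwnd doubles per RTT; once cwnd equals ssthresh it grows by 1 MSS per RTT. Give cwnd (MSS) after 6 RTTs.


RTT 0: cwnd = 1 MSS (initial)
RTT 1: cwnd = 2 MSS (slow start, doubled)
RTT 2: cwnd = 4 MSS (slow start, doubled)
RTT 3: cwnd = 8 MSS (slow start, doubled)
RTT 4: cwnd = 9 MSS (congestion avoidance, +1)
RTT 5: cwnd = 10 MSS (congestion avoidance, +1)
RTT 6: cwnd = 11 MSS (congestion avoidance, +1)

11


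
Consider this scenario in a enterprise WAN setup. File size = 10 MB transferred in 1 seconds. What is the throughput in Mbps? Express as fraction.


Given: file = 10 MB, time = 1 s
File in Mb = 10 * 8 = 80 Mb
Throughput = 80 / 1 Mbps
Throughput = 80 Mbps

80


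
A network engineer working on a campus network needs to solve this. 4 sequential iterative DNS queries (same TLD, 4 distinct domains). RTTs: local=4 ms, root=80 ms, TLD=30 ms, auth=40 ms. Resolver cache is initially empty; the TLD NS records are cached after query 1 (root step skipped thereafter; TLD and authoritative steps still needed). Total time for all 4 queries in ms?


Lookup 1 (cold cache): local + root + TLD + auth = 4 + 80 + 30 + 40 = 154 ms
Lookups 2..4 (TLD NS cached -> skip root; new domain -> still ask TLD and auth): local + TLD + auth = 4 + 30 + 40 = 74 ms each
Remaining 3 lookups: 3 * 74 = 222 ms
Total = 154 + 222 = 376 ms

376


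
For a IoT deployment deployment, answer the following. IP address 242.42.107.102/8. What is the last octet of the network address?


Given: IP = 242.42.107.102, prefix = /8
Subnet mask = 255.0.0.0
Last octet of IP: 102
Last octet of mask: 0
Network last octet = 102 AND 0 = 0

0


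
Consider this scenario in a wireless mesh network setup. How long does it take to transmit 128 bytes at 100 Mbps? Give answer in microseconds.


Given: packet = 128 bytes, bandwidth = 100 Mbps
Packet in bits = 128 * 8 = 1024 bits
Bandwidth = 100 * 10^6 = 100000000 bps
Time = 1024 / 100000000 seconds
Time in us = 1024 * 10^6 / 100000000 = 10.24

10.24


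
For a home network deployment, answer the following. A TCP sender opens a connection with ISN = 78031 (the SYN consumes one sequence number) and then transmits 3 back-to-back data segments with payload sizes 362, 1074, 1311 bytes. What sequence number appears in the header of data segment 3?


The SYN occupies sequence number ISN = 78031, so the first data byte is ISN + 1 = 78032.
SEQ of data segment i = (ISN + 1) + sum of payload sizes of segments 1..i-1.
Segment 1: SEQ = 78032, payload = 362 bytes
Segment 2: SEQ = 78394, payload = 1074 bytes
Segment 3: SEQ = 79468, payload = 1311 bytes
SEQ of segment 3 = 78032 + 362 + 1074 = 79468

79468


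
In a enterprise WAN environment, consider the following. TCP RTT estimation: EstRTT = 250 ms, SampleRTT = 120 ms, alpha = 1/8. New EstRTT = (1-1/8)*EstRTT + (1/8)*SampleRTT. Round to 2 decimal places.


Given: EstRTT = 250 ms, SampleRTT = 120 ms, alpha = 1/8
New EstRTT = (1 - alpha) * EstRTT + alpha * SampleRTT
(7/8) * 250 = 218.75
(1/8) * 120 = 15
New EstRTT = 218.75 + 15 = 233.75 ms -> 233.75 ms (2 dp)

233.75


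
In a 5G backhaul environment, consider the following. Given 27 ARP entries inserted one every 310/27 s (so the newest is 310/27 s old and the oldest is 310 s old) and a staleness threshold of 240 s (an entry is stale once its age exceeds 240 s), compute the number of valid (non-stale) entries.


Ages are k * 310/27 s for k = 1..27 (spacing = 11.4815 s).
Entry k is valid iff k * 310/27 <= 240 iff k <= 27 * 240 / 310 = 20.9032
n_valid = floor(20.9032) = 20
(n_stale = 27 - 20 = 7)

20


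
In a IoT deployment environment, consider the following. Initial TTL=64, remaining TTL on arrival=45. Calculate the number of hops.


Given: initial TTL = 64, received TTL = 45
Hops = initial TTL - received TTL
Hops = 64 - 45 = 19

19


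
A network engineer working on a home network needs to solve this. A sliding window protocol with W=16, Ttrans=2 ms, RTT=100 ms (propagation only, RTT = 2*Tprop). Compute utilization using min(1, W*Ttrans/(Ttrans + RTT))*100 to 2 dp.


Given: W = 16, Ttrans = 2 ms, RTT = 100 ms (= 2 * Tprop, Tprop = 50 ms)
Cycle time = Ttrans + RTT = 2 + 100 = 102 ms (first packet sent until its ACK returns)
W * Ttrans = 16 * 2 = 32 ms of sending per cycle
W * Ttrans / (Ttrans + RTT) = 32 / 102 = 0.313725
U = min(1, 0.313725) = 0.313725
U% = 31.37%

31.37


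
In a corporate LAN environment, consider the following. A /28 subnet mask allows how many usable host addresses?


Given: subnet mask /28
Host bits = 32 - 28 = 4
Total addresses = 2^4 = 16
Usable hosts = 16 - 2 (network + broadcast) = 14

14


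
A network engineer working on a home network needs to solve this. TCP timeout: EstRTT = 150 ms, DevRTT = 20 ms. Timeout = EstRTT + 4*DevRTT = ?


Given: EstRTT = 150 ms, DevRTT = 20 ms
Timeout = EstRTT + 4 * DevRTT
4 * DevRTT = 4 * 20 = 80
Timeout = 150 + 80 = 230 ms

230


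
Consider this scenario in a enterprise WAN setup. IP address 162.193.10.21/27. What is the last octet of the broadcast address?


Given: IP = 162.193.10.21, prefix = /27
Host bits = 32 - 27 = 5
Network last octet = 21 AND mask = 0
Host part size = 2^5 - 1 = 31
Broadcast last octet = 0 OR 31 = 31

31


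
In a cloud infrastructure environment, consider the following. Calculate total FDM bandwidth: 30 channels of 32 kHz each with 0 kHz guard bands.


Given: 30 channels, 32 kHz each, guard = 0 kHz
Channel bandwidth = 30 * 32 = 960 kHz
Guard bands = 29 gaps * 0 kHz = 0 kHz
Total = 960 + 0 = 960 kHz

960


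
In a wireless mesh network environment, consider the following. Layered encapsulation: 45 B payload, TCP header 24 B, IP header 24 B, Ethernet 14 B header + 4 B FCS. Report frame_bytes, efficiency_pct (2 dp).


TCP segment = 45 + 24 = 69 B
IP packet = 69 + 24 = 93 B
Ethernet frame = 93 + 14 + 4 = 111 B
Efficiency = app / frame = 45 / 111 = 0.405405 = 40.5405% -> 40.54% (2 dp)

111, 40.54


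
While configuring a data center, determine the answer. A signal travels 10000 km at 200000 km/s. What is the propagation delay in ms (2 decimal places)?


Given: distance = 10000 km, speed = 200000 km/s
Delay = distance / speed = 10000 / 200000 seconds
Delay in ms = 10000 * 1000 / 200000
Delay = 50.0000 ms
Rounded to 2 dp = 50.00 ms

50.00


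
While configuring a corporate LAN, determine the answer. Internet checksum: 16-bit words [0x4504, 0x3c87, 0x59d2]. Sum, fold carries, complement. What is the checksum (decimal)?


Given words: [0x4504, 0x3c87, 0x59d2]
Step 1: Sum all words
Raw sum = 17668 + 15495 + 22994 = 56157
One's complement = ~56157 & 0xFFFF = 9378

9378


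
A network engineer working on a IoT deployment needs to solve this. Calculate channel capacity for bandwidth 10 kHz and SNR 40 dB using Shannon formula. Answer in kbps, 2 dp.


Given: B = 10 kHz, SNR = 40 dB
SNR linear = 10^(40/10) = 10000
1 + SNR = 10001
log2(10001) = 13.2878566418
C = 10 * 1000 * 13.2878566418 = 132878.5664 bps
C = 132.878566 kbps -> 132.88 kbps (2 dp)

132.88


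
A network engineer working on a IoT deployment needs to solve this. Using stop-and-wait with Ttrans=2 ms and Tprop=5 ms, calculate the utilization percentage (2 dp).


Given: Ttrans = 2 ms, Tprop = 5 ms
RTT = 2 * Tprop = 2 * 5 = 10 ms
U = Ttrans / (Ttrans + RTT)
U = 2 / (2 + 10)
U = 2 / 12 = 0.166667
U% = 16.67%

16.67


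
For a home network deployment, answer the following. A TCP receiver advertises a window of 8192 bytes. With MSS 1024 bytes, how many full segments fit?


Given: RWND = 8192 bytes, MSS = 1024 bytes
Full segments = floor(RWND / MSS)
Full segments = floor(8192 / 1024)
Full segments = floor(8.0) = 8

8


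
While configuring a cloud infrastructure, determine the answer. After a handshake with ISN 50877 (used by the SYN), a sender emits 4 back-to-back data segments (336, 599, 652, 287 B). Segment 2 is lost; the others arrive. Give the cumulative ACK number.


SYN uses sequence number 50877; first data byte = ISN + 1 = 50878.
Segment 1: SEQ = 50878, len = 336 B, covers [50878, 51213]
Segment 2: SEQ = 51214, len = 599 B, covers [51214, 51812] [LOST]
Segment 3: SEQ = 51813, len = 652 B, covers [51813, 52464]
Segment 4: SEQ = 52465, len = 287 B, covers [52465, 52751]
In-order data received: bytes [50878, 51213] (segments 1..1).
Segment 2 missing -> gap begins at byte 51214; later segments buffered out of order.
Cumulative ACK = next expected in-order byte = 50878 + 336 = 51214

51214


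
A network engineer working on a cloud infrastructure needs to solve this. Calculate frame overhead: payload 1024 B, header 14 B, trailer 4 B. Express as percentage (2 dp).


Given: payload = 1024 B, header = 14 B, trailer = 4 B
Overhead bytes = header + trailer = 14 + 4 = 18
Total frame = payload + overhead = 1024 + 18 = 1042
Overhead % = 18 / 1042 * 100 = 1.7274% -> 1.73% (2 dp)

1.73


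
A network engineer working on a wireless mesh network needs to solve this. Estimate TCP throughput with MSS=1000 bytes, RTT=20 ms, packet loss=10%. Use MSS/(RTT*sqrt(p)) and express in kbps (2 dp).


Given: MSS = 1000 bytes, RTT = 20 ms, loss = 10%
RTT in seconds = 20 / 1000 = 0.02
Loss rate = 10% = 0.1
sqrt(loss) = sqrt(0.1) = 0.316227766017
Throughput (bytes/s) = 1000 / (0.02 * 0.316227766017) = 158113.8830
Throughput (kbps) = 158113.8830 * 8 / 1000 = 1264.911064 -> 1264.91 kbps (2 dp)

1264.91


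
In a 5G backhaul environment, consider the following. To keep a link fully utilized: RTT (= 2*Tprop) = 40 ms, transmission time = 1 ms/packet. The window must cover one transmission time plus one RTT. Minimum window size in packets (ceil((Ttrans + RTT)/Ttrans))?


Given: Ttrans = 1 ms, RTT = 40 ms (= 2 * Tprop, Tprop = 20 ms)
Time until first ACK returns = Ttrans + RTT = 1 + 40 = 41 ms
Need W * Ttrans >= Ttrans + RTT  ->  W >= (Ttrans + RTT) / Ttrans
(Ttrans + RTT) / Ttrans = 41 / 1 = 41
W_min = ceil(41) = 41

41


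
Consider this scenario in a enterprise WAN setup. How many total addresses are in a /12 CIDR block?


Given: CIDR prefix /12
Host bits = 32 - 12 = 20
Total addresses = 2^20 = 1048576

1048576


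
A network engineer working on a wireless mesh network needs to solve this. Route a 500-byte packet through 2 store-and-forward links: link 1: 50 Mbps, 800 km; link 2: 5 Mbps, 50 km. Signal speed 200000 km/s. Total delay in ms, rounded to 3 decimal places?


Packet = 500 bytes = 4000 bits. Store-and-forward: sum (t_trans + t_prop) per link.
Link 1: t_trans = 4000/(50*10^6) s = 0.0800 ms; t_prop = 800/200000 s = 4.0000 ms; subtotal = 4.0800 ms
Link 2: t_trans = 4000/(5*10^6) s = 0.8000 ms; t_prop = 50/200000 s = 0.2500 ms; subtotal = 1.0500 ms
End-to-end = 4.0800 + 1.0500 = 5.1300 ms -> 5.130 ms (3 dp)

5.130


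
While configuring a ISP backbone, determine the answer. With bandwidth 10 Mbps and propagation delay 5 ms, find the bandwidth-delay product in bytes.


Given: bandwidth = 10 Mbps, delay = 5 ms
BDP in bits = 10 * 10^6 * 5 / 1000
BDP in bits = 50000
BDP in bytes = 50000 / 8 = 6250

6250


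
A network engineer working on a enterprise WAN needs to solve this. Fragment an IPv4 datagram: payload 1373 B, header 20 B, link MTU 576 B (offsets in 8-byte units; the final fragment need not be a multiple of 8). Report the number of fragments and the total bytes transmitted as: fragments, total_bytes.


Max data per non-final fragment = floor((MTU - header)/8)*8 = floor((576 - 20)/8)*8 = floor(556/8)*8 = 552 B
Final fragment needs no 8-byte alignment: it can carry up to MTU - header = 556 B
Non-final fragments needed = ceil((payload - 556) / 552) = ceil(817/552) = ceil(1.4801) = 2
Number of fragments = 2 + 1 = 3
Fragment sizes (data): 2 * 552 B + 269 B (last, 269 <= 556 OK)
Total bytes sent = payload + n_frags * header = 1373 + 3*20 = 1373 + 60 = 1433 B

3, 1433


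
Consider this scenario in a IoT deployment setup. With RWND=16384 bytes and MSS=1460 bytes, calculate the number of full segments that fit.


Given: RWND = 16384 bytes, MSS = 1460 bytes
Full segments = floor(RWND / MSS)
Full segments = floor(16384 / 1460)
Full segments = floor(11.2219) = 11

11


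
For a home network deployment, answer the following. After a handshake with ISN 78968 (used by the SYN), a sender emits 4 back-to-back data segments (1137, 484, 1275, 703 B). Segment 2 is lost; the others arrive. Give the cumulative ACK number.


SYN uses sequence number 78968; first data byte = ISN + 1 = 78969.
Segment 1: SEQ = 78969, len = 1137 B, covers [78969, 80105]
Segment 2: SEQ = 80106, len = 484 B, covers [80106, 80589] [LOST]
Segment 3: SEQ = 80590, len = 1275 B, covers [80590, 81864]
Segment 4: SEQ = 81865, len = 703 B, covers [81865, 82567]
In-order data received: bytes [78969, 80105] (segments 1..1).
Segment 2 missing -> gap begins at byte 80106; later segments buffered out of order.
Cumulative ACK = next expected in-order byte = 78969 + 1137 = 80106

80106


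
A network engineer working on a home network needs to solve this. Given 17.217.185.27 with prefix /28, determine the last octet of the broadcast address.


Given: IP = 17.217.185.27, prefix = /28
Host bits = 32 - 28 = 4
Network last octet = 27 AND mask = 16
Host part size = 2^4 - 1 = 15
Broadcast last octet = 16 OR 15 = 31

31


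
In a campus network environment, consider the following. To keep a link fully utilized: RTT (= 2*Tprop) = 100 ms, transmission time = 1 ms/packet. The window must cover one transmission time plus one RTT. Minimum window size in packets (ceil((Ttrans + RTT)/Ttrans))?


Given: Ttrans = 1 ms, RTT = 100 ms (= 2 * Tprop, Tprop = 50 ms)
Time until first ACK returns = Ttrans + RTT = 1 + 100 = 101 ms
Need W * Ttrans >= Ttrans + RTT  ->  W >= (Ttrans + RTT) / Ttrans
(Ttrans + RTT) / Ttrans = 101 / 1 = 101
W_min = ceil(101) = 101

101


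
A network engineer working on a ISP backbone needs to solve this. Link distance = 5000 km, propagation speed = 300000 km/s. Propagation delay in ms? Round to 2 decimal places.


Given: distance = 5000 km, speed = 300000 km/s
Delay = distance / speed = 5000 / 300000 seconds
Delay in ms = 5000 * 1000 / 300000
Delay = 16.6667 ms
Rounded to 2 dp = 16.67 ms

16.67


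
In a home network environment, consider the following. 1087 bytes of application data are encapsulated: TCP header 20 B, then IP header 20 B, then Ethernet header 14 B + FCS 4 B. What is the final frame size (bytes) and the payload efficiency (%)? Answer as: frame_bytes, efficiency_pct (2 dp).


TCP segment = 1087 + 20 = 1107 B
IP packet = 1107 + 20 = 1127 B
Ethernet frame = 1127 + 14 + 4 = 1145 B
Efficiency = app / frame = 1087 / 1145 = 0.949345 = 94.9345% -> 94.93% (2 dp)

1145, 94.93


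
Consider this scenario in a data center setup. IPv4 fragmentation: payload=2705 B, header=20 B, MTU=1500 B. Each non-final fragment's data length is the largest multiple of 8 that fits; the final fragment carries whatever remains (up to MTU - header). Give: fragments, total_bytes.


Max data per non-final fragment = floor((MTU - header)/8)*8 = floor((1500 - 20)/8)*8 = floor(1480/8)*8 = 1480 B
Final fragment needs no 8-byte alignment: it can carry up to MTU - header = 1480 B
Non-final fragments needed = ceil((payload - 1480) / 1480) = ceil(1225/1480) = ceil(0.8277) = 1
Number of fragments = 1 + 1 = 2
Fragment sizes (data): 1 * 1480 B + 1225 B (last, 1225 <= 1480 OK)
Total bytes sent = payload + n_frags * header = 2705 + 2*20 = 2705 + 40 = 2745 B

2, 2745


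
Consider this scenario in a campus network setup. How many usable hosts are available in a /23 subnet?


Given: subnet mask /23
Host bits = 32 - 23 = 9
Total addresses = 2^9 = 512
Usable hosts = 512 - 2 (network + broadcast) = 510

510


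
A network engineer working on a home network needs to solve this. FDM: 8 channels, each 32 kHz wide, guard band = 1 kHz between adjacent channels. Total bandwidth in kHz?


Given: 8 channels, 32 kHz each, guard = 1 kHz
Channel bandwidth = 8 * 32 = 256 kHz
Guard bands = 7 gaps * 1 kHz = 7 kHz
Total = 256 + 7 = 263 kHz

263


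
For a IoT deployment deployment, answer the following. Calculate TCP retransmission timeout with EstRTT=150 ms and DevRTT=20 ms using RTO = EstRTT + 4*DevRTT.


Given: EstRTT = 150 ms, DevRTT = 20 ms
Timeout = EstRTT + 4 * DevRTT
4 * DevRTT = 4 * 20 = 80
Timeout = 150 + 80 = 230 ms

230


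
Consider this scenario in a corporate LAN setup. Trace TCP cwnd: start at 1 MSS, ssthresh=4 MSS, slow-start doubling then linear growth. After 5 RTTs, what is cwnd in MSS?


RTT 0: cwnd = 1 MSS (initial)
RTT 1: cwnd = 2 MSS (slow start, doubled)
RTT 2: cwnd = 4 MSS (slow start, doubled)
RTT 3: cwnd = 5 MSS (congestion avoidance, +1)
RTT 4: cwnd = 6 MSS (congestion avoidance, +1)
RTT 5: cwnd = 7 MSS (congestion avoidance, +1)

7


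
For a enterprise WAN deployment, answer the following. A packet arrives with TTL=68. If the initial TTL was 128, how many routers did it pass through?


Given: initial TTL = 128, received TTL = 68
Hops = initial TTL - received TTL
Hops = 128 - 68 = 60

60


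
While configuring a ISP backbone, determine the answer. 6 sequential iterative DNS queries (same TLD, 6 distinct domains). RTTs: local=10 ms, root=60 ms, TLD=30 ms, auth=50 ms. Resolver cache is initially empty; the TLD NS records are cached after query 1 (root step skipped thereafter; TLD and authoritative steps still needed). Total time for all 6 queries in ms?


Lookup 1 (cold cache): local + root + TLD + auth = 10 + 60 + 30 + 50 = 150 ms
Lookups 2..6 (TLD NS cached -> skip root; new domain -> still ask TLD and auth): local + TLD + auth = 10 + 30 + 50 = 90 ms each
Remaining 5 lookups: 5 * 90 = 450 ms
Total = 150 + 450 = 600 ms

600


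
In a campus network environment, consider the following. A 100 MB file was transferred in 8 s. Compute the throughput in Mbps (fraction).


Given: file = 100 MB, time = 8 s
File in Mb = 100 * 8 = 800 Mb
Throughput = 800 / 8 Mbps
Throughput = 100 Mbps

100


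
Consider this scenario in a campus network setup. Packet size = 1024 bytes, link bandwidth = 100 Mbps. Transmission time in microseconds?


Given: packet = 1024 bytes, bandwidth = 100 Mbps
Packet in bits = 1024 * 8 = 8192 bits
Bandwidth = 100 * 10^6 = 100000000 bps
Time = 8192 / 100000000 seconds
Time in us = 8192 * 10^6 / 100000000 = 81.92

81.92


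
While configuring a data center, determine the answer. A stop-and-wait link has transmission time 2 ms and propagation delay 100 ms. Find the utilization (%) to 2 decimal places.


Given: Ttrans = 2 ms, Tprop = 100 ms
RTT = 2 * Tprop = 2 * 100 = 200 ms
U = Ttrans / (Ttrans + RTT)
U = 2 / (2 + 200)
U = 2 / 202 = 0.009901
U% = 0.99%

0.99


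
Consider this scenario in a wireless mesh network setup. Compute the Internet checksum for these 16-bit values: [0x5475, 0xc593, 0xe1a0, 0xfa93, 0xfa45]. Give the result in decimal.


Given words: [0x5475, 0xc593, 0xe1a0, 0xfa93, 0xfa45]
Step 1: Sum all words
Raw sum = 21621 + 50579 + 57760 + 64147 + 64069 = 258176
Step 2: Fold carry: (61568 + 3) = 61571
One's complement = ~61571 & 0xFFFF = 3964

3964


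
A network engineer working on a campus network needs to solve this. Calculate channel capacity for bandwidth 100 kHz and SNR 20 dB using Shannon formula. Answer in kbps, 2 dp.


Given: B = 100 kHz, SNR = 20 dB
SNR linear = 10^(20/10) = 100
1 + SNR = 101
log2(101) = 6.6582114828
C = 100 * 1000 * 6.6582114828 = 665821.1483 bps
C = 665.821148 kbps -> 665.82 kbps (2 dp)

665.82


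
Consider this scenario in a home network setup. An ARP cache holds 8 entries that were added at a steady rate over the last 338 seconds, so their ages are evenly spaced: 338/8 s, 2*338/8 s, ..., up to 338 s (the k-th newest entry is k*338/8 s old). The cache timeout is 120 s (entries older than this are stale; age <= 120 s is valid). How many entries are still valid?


Ages are k * 338/8 s for k = 1..8 (spacing = 42.2500 s).
Entry k is valid iff k * 338/8 <= 120 iff k <= 8 * 120 / 338 = 2.8402
n_valid = floor(2.8402) = 2
(n_stale = 8 - 2 = 6)

2


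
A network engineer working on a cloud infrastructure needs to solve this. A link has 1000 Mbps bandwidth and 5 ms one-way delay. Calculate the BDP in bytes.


Given: bandwidth = 1000 Mbps, delay = 5 ms
BDP in bits = 1000 * 10^6 * 5 / 1000
BDP in bits = 5000000
BDP in bytes = 5000000 / 8 = 625000

625000


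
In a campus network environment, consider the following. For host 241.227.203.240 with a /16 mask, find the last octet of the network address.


Given: IP = 241.227.203.240, prefix = /16
Subnet mask = 255.255.0.0
Last octet of IP: 240
Last octet of mask: 0
Network last octet = 240 AND 0 = 0

0


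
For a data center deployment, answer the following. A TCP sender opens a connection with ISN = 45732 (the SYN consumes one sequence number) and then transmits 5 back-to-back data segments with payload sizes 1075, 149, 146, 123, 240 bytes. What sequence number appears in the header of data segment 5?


The SYN occupies sequence number ISN = 45732, so the first data byte is ISN + 1 = 45733.
SEQ of data segment i = (ISN + 1) + sum of payload sizes of segments 1..i-1.
Segment 1: SEQ = 45733, payload = 1075 bytes
Segment 2: SEQ = 46808, payload = 149 bytes
Segment 3: SEQ = 46957, payload = 146 bytes
Segment 4: SEQ = 47103, payload = 123 bytes
Segment 5: SEQ = 47226, payload = 240 bytes
SEQ of segment 5 = 45733 + 1075 + 149 + 146 + 123 = 47226

47226


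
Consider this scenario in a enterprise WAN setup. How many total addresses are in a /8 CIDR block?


Given: CIDR prefix /8
Host bits = 32 - 8 = 24
Total addresses = 2^24 = 16777216

16777216


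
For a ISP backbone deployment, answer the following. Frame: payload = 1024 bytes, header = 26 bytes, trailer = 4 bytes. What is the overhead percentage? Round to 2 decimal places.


Given: payload = 1024 B, header = 26 B, trailer = 4 B
Overhead bytes = header + trailer = 26 + 4 = 30
Total frame = payload + overhead = 1024 + 30 = 1054
Overhead % = 30 / 1054 * 100 = 2.8463% -> 2.85% (2 dp)

2.85


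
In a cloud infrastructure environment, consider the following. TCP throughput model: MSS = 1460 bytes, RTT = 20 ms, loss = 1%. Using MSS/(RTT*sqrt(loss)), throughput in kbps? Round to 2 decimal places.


Given: MSS = 1460 bytes, RTT = 20 ms, loss = 1%
RTT in seconds = 20 / 1000 = 0.02
Loss rate = 1% = 0.01
sqrt(loss) = sqrt(0.01) = 0.1
Throughput (bytes/s) = 1460 / (0.02 * 0.1) = 730000.0000
Throughput (kbps) = 730000.0000 * 8 / 1000 = 5840.000000 -> 5840.00 kbps (2 dp)

5840.00


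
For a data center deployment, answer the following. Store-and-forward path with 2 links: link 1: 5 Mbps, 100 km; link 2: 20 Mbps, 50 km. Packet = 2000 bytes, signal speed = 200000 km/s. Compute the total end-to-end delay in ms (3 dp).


Packet = 2000 bytes = 16000 bits. Store-and-forward: sum (t_trans + t_prop) per link.
Link 1: t_trans = 16000/(5*10^6) s = 3.2000 ms; t_prop = 100/200000 s = 0.5000 ms; subtotal = 3.7000 ms
Link 2: t_trans = 16000/(20*10^6) s = 0.8000 ms; t_prop = 50/200000 s = 0.2500 ms; subtotal = 1.0500 ms
End-to-end = 3.7000 + 1.0500 = 4.7500 ms -> 4.750 ms (3 dp)

4.750


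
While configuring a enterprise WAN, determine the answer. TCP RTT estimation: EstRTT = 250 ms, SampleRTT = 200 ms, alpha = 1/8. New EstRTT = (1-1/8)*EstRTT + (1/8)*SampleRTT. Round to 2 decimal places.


Given: EstRTT = 250 ms, SampleRTT = 200 ms, alpha = 1/8
New EstRTT = (1 - alpha) * EstRTT + alpha * SampleRTT
(7/8) * 250 = 218.75
(1/8) * 200 = 25
New EstRTT = 218.75 + 25 = 243.75 ms -> 243.75 ms (2 dp)

243.75


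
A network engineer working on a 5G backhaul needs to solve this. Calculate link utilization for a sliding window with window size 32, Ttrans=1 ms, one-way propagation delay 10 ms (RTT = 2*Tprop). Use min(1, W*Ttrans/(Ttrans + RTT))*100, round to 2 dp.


Given: W = 32, Ttrans = 1 ms, RTT = 20 ms (= 2 * Tprop, Tprop = 10 ms)
Cycle time = Ttrans + RTT = 1 + 20 = 21 ms (first packet sent until its ACK returns)
W * Ttrans = 32 * 1 = 32 ms of sending per cycle
W * Ttrans / (Ttrans + RTT) = 32 / 21 = 1.523810
U = min(1, 1.523810) = 1.000000
U% = 100.00%

100.00


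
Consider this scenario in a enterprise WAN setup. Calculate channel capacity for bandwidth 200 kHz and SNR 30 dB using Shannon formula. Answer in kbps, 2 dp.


Given: B = 200 kHz, SNR = 30 dB
SNR linear = 10^(30/10) = 1000
1 + SNR = 1001
log2(1001) = 9.9672262588
C = 200 * 1000 * 9.9672262588 = 1993445.2518 bps
C = 1993.445252 kbps -> 1993.45 kbps (2 dp)

1993.45


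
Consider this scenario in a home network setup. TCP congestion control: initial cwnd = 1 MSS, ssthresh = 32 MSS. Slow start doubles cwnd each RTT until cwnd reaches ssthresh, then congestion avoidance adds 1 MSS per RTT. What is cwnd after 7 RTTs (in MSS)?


RTT 0: cwnd = 1 MSS (initial)
RTT 1: cwnd = 2 MSS (slow start, doubled)
RTT 2: cwnd = 4 MSS (slow start, doubled)
RTT 3: cwnd = 8 MSS (slow start, doubled)
RTT 4: cwnd = 16 MSS (slow start, doubled)
RTT 5: cwnd = 32 MSS (slow start, doubled)
RTT 6: cwnd = 33 MSS (congestion avoidance, +1)
RTT 7: cwnd = 34 MSS (congestion avoidance, +1)

34


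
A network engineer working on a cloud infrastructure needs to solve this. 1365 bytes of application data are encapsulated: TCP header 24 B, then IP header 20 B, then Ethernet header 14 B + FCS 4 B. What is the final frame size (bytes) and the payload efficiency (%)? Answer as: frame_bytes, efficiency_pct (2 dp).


TCP segment = 1365 + 24 = 1389 B
IP packet = 1389 + 20 = 1409 B
Ethernet frame = 1409 + 14 + 4 = 1427 B
Efficiency = app / frame = 1365 / 1427 = 0.956552 = 95.6552% -> 95.66% (2 dp)

1427, 95.66


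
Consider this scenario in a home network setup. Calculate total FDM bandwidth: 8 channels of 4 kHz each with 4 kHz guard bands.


Given: 8 channels, 4 kHz each, guard = 4 kHz
Channel bandwidth = 8 * 4 = 32 kHz
Guard bands = 7 gaps * 4 kHz = 28 kHz
Total = 32 + 28 = 60 kHz

60


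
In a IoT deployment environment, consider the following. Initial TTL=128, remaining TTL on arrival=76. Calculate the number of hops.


Given: initial TTL = 128, received TTL = 76
Hops = initial TTL - received TTL
Hops = 128 - 76 = 52

52


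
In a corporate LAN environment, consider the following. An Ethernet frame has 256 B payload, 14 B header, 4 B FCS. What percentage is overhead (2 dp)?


Given: payload = 256 B, header = 14 B, trailer = 4 B
Overhead bytes = header + trailer = 14 + 4 = 18
Total frame = payload + overhead = 256 + 18 = 274
Overhead % = 18 / 274 * 100 = 6.5693% -> 6.57% (2 dp)

6.57


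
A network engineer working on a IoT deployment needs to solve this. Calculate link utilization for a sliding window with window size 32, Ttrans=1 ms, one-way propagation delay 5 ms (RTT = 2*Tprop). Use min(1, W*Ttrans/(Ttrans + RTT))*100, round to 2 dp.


Given: W = 32, Ttrans = 1 ms, RTT = 10 ms (= 2 * Tprop, Tprop = 5 ms)
Cycle time = Ttrans + RTT = 1 + 10 = 11 ms (first packet sent until its ACK returns)
W * Ttrans = 32 * 1 = 32 ms of sending per cycle
W * Ttrans / (Ttrans + RTT) = 32 / 11 = 2.909091
U = min(1, 2.909091) = 1.000000
U% = 100.00%

100.00


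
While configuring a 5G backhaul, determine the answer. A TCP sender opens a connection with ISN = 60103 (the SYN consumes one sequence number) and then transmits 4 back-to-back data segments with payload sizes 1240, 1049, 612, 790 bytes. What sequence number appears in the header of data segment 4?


The SYN occupies sequence number ISN = 60103, so the first data byte is ISN + 1 = 60104.
SEQ of data segment i = (ISN + 1) + sum of payload sizes of segments 1..i-1.
Segment 1: SEQ = 60104, payload = 1240 bytes
Segment 2: SEQ = 61344, payload = 1049 bytes
Segment 3: SEQ = 62393, payload = 612 bytes
Segment 4: SEQ = 63005, payload = 790 bytes
SEQ of segment 4 = 60104 + 1240 + 1049 + 612 = 63005

63005


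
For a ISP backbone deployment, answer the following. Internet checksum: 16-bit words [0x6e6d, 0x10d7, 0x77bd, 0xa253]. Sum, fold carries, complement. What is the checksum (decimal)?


Given words: [0x6e6d, 0x10d7, 0x77bd, 0xa253]
Step 1: Sum all words
Raw sum = 28269 + 4311 + 30653 + 41555 = 104788
Step 2: Fold carry: (39252 + 1) = 39253
One's complement = ~39253 & 0xFFFF = 26282

26282


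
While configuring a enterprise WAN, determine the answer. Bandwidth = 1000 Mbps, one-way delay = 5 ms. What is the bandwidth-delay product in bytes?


Given: bandwidth = 1000 Mbps, delay = 5 ms
BDP in bits = 1000 * 10^6 * 5 / 1000
BDP in bits = 5000000
BDP in bytes = 5000000 / 8 = 625000

625000


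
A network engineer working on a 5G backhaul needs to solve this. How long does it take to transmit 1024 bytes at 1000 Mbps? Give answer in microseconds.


Given: packet = 1024 bytes, bandwidth = 1000 Mbps
Packet in bits = 1024 * 8 = 8192 bits
Bandwidth = 1000 * 10^6 = 1000000000 bps
Time = 8192 / 1000000000 seconds
Time in us = 8192 * 10^6 / 1000000000 = 8.192

8.192


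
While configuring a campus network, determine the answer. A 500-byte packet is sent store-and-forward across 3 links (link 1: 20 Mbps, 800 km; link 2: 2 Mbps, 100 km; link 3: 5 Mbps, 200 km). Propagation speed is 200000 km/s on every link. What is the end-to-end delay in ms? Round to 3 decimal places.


Packet = 500 bytes = 4000 bits. Store-and-forward: sum (t_trans + t_prop) per link.
Link 1: t_trans = 4000/(20*10^6) s = 0.2000 ms; t_prop = 800/200000 s = 4.0000 ms; subtotal = 4.2000 ms
Link 2: t_trans = 4000/(2*10^6) s = 2.0000 ms; t_prop = 100/200000 s = 0.5000 ms; subtotal = 2.5000 ms
Link 3: t_trans = 4000/(5*10^6) s = 0.8000 ms; t_prop = 200/200000 s = 1.0000 ms; subtotal = 1.8000 ms
End-to-end = 4.2000 + 2.5000 + 1.8000 = 8.5000 ms -> 8.500 ms (3 dp)

8.500


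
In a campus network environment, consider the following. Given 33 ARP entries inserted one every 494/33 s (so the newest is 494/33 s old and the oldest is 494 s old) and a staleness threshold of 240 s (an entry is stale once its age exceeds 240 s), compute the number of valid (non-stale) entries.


Ages are k * 494/33 s for k = 1..33 (spacing = 14.9697 s).
Entry k is valid iff k * 494/33 <= 240 iff k <= 33 * 240 / 494 = 16.0324
n_valid = floor(16.0324) = 16
(n_stale = 33 - 16 = 17)

16


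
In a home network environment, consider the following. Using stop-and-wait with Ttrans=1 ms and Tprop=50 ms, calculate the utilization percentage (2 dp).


Given: Ttrans = 1 ms, Tprop = 50 ms
RTT = 2 * Tprop = 2 * 50 = 100 ms
U = Ttrans / (Ttrans + RTT)
U = 1 / (1 + 100)
U = 1 / 101 = 0.009901
U% = 0.99%

0.99


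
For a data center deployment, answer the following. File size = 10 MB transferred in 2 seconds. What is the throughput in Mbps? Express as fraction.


Given: file = 10 MB, time = 2 s
File in Mb = 10 * 8 = 80 Mb
Throughput = 80 / 2 Mbps
Throughput = 40 Mbps

40


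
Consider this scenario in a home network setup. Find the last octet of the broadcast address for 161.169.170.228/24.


Given: IP = 161.169.170.228, prefix = /24
Host bits = 32 - 24 = 8
Network last octet = 228 AND mask = 0
Host part size = 2^8 - 1 = 255
Broadcast last octet = 0 OR 255 = 255

255
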